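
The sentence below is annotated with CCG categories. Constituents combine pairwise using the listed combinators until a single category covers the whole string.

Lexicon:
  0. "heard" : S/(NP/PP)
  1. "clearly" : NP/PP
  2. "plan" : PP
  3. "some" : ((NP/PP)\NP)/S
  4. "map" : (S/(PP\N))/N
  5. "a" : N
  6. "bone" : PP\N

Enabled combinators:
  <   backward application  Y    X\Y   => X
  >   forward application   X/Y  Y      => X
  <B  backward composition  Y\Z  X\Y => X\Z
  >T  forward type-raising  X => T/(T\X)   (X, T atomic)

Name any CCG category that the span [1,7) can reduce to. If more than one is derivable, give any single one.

[0,7] S   >
  [0,1] "heard" : S/(NP/PP)
  [1,7] NP/PP   <
    [1,3] NP   >
      [1,2] "clearly" : NP/PP
      [2,3] "plan" : PP
    [3,7] (NP/PP)\NP   >
      [3,4] "some" : ((NP/PP)\NP)/S
      [4,7] S   >
        [4,6] S/(PP\N)   >
          [4,5] "map" : (S/(PP\N))/N
          [5,6] "a" : N
        [6,7] "bone" : PP\N

NP/PP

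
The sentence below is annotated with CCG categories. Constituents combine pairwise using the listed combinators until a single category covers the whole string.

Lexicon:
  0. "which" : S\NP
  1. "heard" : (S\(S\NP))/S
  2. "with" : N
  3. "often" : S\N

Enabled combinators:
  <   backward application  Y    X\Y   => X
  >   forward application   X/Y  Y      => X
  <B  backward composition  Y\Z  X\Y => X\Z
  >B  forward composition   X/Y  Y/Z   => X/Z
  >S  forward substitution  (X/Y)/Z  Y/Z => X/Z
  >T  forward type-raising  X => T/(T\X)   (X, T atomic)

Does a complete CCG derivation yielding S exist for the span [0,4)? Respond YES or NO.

[0,4] S   <
  [0,1] "which" : S\NP
  [1,4] S\(S\NP)   >
    [1,2] "heard" : (S\(S\NP))/S
    [2,4] S   >
      [2,3] S/(S\N)   >T
        [2,3] "with" : N
      [3,4] "often" : S\N

YES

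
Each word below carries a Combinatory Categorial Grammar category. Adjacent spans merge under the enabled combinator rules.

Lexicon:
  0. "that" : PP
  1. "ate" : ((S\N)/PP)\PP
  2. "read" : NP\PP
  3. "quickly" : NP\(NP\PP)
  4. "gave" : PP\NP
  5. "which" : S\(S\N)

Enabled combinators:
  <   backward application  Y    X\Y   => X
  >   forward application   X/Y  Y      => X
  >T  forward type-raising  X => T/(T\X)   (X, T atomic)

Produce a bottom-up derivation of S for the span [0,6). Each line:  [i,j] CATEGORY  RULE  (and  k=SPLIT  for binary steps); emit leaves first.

[0,6] S   <
  [0,5] S\N   >
    [0,2] (S\N)/PP   <
      [0,1] "that" : PP
      [1,2] "ate" : ((S\N)/PP)\PP
    [2,5] PP   <
      [2,4] NP   <
        [2,3] "read" : NP\PP
        [3,4] "quickly" : NP\(NP\PP)
      [4,5] "gave" : PP\NP
  [5,6] "which" : S\(S\N)

[0,1] PP  lex  "that"
[1,2] ((S\N)/PP)\PP  lex  "ate"
[0,2] (S\N)/PP  <  k=1
[2,3] NP\PP  lex  "read"
[3,4] NP\(NP\PP)  lex  "quickly"
[2,4] NP  <  k=3
[4,5] PP\NP  lex  "gave"
[2,5] PP  <  k=4
[0,5] S\N  >  k=2
[5,6] S\(S\N)  lex  "which"
[0,6] S  <  k=5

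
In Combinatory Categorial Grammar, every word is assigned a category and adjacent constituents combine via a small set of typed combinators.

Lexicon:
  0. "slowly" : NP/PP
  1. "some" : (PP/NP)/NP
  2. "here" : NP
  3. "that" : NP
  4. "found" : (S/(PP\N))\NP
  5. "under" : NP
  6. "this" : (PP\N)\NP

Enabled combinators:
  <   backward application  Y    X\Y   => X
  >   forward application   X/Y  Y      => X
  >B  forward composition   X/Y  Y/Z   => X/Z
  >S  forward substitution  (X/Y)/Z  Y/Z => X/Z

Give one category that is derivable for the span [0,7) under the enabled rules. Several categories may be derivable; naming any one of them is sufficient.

S

[0,7] S   >
  [0,5] S/(PP\N)   <
    [0,4] NP   >
      [0,1] "slowly" : NP/PP
      [1,4] PP   >
        [1,3] PP/NP   >
          [1,2] "some" : (PP/NP)/NP
          [2,3] "here" : NP
        [3,4] "that" : NP
    [4,5] "found" : (S/(PP\N))\NP
  [5,7] PP\N   <
    [5,6] "under" : NP
    [6,7] "this" : (PP\N)\NP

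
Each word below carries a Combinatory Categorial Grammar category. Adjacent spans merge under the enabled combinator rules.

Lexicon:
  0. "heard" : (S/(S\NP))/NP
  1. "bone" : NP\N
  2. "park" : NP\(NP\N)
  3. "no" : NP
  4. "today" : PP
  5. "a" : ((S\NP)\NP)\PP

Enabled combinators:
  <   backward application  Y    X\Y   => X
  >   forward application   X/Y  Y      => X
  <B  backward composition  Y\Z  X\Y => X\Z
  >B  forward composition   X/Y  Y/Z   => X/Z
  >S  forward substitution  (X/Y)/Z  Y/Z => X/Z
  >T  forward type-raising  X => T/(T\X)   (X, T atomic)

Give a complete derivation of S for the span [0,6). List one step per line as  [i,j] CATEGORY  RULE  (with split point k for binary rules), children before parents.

[0,6] S   >
  [0,3] S/(S\NP)   >
    [0,1] "heard" : (S/(S\NP))/NP
    [1,3] NP   <
      [1,2] "bone" : NP\N
      [2,3] "park" : NP\(NP\N)
  [3,6] S\NP   <
    [3,4] "no" : NP
    [4,6] (S\NP)\NP   <
      [4,5] "today" : PP
      [5,6] "a" : ((S\NP)\NP)\PP

[0,1] (S/(S\NP))/NP  lex  "heard"
[1,2] NP\N  lex  "bone"
[2,3] NP\(NP\N)  lex  "park"
[1,3] NP  <  k=2
[0,3] S/(S\NP)  >  k=1
[3,4] NP  lex  "no"
[4,5] PP  lex  "today"
[5,6] ((S\NP)\NP)\PP  lex  "a"
[4,6] (S\NP)\NP  <  k=5
[3,6] S\NP  <  k=4
[0,6] S  >  k=3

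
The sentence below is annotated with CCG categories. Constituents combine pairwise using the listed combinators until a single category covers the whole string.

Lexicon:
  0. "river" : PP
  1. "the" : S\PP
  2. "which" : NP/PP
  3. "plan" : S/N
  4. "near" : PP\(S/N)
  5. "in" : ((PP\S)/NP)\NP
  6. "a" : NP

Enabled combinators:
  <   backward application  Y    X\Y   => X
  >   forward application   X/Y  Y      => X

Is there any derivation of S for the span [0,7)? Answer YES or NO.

PP S\PP NP/PP S/N PP\(S/N) ((PP\S)/NP)\NP NP
CKY chart[0,7] = {PP}; S ∉ chart

NO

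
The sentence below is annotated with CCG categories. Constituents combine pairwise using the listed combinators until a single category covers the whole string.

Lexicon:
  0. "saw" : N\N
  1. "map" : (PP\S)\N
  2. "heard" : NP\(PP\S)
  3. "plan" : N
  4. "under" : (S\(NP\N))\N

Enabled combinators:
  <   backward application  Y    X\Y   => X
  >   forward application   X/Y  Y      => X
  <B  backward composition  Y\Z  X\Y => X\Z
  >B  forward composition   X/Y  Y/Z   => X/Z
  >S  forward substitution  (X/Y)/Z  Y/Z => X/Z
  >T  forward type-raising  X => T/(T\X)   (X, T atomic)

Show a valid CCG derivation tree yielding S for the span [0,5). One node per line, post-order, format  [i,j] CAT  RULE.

[0,5] S   <
  [0,3] NP\N   <B
    [0,1] "saw" : N\N
    [1,3] NP\N   <B
      [1,2] "map" : (PP\S)\N
      [2,3] "heard" : NP\(PP\S)
  [3,5] S\(NP\N)   <
    [3,4] "plan" : N
    [4,5] "under" : (S\(NP\N))\N

[0,1] N\N  lex  "saw"
[1,2] (PP\S)\N  lex  "map"
[2,3] NP\(PP\S)  lex  "heard"
[1,3] NP\N  <B  k=2
[0,3] NP\N  <B  k=1
[3,4] N  lex  "plan"
[4,5] (S\(NP\N))\N  lex  "under"
[3,5] S\(NP\N)  <  k=4
[0,5] S  <  k=3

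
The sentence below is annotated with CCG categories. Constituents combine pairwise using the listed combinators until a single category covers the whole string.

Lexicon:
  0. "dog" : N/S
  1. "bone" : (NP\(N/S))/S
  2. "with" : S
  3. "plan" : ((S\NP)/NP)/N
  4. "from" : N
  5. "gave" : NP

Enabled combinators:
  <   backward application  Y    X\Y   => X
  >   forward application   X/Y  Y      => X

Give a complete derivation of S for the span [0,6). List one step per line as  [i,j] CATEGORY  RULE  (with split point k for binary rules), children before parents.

[0,6] S   <
  [0,3] NP   <
    [0,1] "dog" : N/S
    [1,3] NP\(N/S)   >
      [1,2] "bone" : (NP\(N/S))/S
      [2,3] "with" : S
  [3,6] S\NP   >
    [3,5] (S\NP)/NP   >
      [3,4] "plan" : ((S\NP)/NP)/N
      [4,5] "from" : N
    [5,6] "gave" : NP

[0,1] N/S  lex  "dog"
[1,2] (NP\(N/S))/S  lex  "bone"
[2,3] S  lex  "with"
[1,3] NP\(N/S)  >  k=2
[0,3] NP  <  k=1
[3,4] ((S\NP)/NP)/N  lex  "plan"
[4,5] N  lex  "from"
[3,5] (S\NP)/NP  >  k=4
[5,6] NP  lex  "gave"
[3,6] S\NP  >  k=5
[0,6] S  <  k=3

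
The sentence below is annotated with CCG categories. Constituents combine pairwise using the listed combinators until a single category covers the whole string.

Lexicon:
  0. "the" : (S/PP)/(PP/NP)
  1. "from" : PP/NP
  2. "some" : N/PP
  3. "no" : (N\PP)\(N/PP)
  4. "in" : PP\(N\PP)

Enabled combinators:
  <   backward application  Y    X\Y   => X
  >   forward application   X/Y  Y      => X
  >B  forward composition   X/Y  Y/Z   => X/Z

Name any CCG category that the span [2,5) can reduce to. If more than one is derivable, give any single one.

PP

[0,5] S   >
  [0,2] S/PP   >
    [0,1] "the" : (S/PP)/(PP/NP)
    [1,2] "from" : PP/NP
  [2,5] PP   <
    [2,4] N\PP   <
      [2,3] "some" : N/PP
      [3,4] "no" : (N\PP)\(N/PP)
    [4,5] "in" : PP\(N\PP)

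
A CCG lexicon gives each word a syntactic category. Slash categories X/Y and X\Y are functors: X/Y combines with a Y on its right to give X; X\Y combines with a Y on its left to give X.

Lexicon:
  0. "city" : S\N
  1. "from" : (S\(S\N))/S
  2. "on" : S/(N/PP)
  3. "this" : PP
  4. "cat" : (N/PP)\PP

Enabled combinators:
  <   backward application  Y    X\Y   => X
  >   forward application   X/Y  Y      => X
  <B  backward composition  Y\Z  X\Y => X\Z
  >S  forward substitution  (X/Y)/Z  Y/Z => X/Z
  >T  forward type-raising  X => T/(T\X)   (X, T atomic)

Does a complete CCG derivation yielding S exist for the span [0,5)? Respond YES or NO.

YES

[0,5] S   <
  [0,1] "city" : S\N
  [1,5] S\(S\N)   >
    [1,2] "from" : (S\(S\N))/S
    [2,5] S   >
      [2,3] "on" : S/(N/PP)
      [3,5] N/PP   <
        [3,4] "this" : PP
        [4,5] "cat" : (N/PP)\PP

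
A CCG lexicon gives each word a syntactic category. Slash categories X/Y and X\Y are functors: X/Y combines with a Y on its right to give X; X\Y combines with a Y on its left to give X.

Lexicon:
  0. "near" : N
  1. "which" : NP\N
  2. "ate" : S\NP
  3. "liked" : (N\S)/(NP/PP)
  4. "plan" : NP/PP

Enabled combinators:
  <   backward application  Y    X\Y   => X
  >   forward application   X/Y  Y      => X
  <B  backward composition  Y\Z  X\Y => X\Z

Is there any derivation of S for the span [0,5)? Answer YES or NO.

N NP\N S\NP (N\S)/(NP/PP) NP/PP
CKY chart[0,5] = {N}; S ∉ chart

NO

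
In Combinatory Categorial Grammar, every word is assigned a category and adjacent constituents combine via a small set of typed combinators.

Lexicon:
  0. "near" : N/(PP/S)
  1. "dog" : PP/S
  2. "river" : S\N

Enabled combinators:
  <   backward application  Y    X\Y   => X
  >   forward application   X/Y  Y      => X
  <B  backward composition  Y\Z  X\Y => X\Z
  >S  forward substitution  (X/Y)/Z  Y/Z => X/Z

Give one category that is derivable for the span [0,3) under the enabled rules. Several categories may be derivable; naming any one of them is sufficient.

S

[0,3] S   <
  [0,2] N   >
    [0,1] "near" : N/(PP/S)
    [1,2] "dog" : PP/S
  [2,3] "river" : S\N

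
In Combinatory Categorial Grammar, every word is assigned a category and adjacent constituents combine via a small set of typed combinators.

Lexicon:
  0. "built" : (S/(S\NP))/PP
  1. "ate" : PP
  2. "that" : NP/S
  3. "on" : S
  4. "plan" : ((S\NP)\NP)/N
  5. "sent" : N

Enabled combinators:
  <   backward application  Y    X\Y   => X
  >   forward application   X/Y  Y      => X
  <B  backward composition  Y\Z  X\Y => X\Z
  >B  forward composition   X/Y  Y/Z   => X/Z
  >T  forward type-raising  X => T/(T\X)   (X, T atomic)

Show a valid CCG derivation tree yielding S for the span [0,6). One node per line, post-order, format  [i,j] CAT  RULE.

[0,1] (S/(S\NP))/PP  lex  "built"
[1,2] PP  lex  "ate"
[0,2] S/(S\NP)  >  k=1
[2,3] NP/S  lex  "that"
[3,4] S  lex  "on"
[2,4] NP  >  k=3
[4,5] ((S\NP)\NP)/N  lex  "plan"
[5,6] N  lex  "sent"
[4,6] (S\NP)\NP  >  k=5
[2,6] S\NP  <  k=4
[0,6] S  >  k=2

[0,6] S   >
  [0,2] S/(S\NP)   >
    [0,1] "built" : (S/(S\NP))/PP
    [1,2] "ate" : PP
  [2,6] S\NP   <
    [2,4] NP   >
      [2,3] "that" : NP/S
      [3,4] "on" : S
    [4,6] (S\NP)\NP   >
      [4,5] "plan" : ((S\NP)\NP)/N
      [5,6] "sent" : N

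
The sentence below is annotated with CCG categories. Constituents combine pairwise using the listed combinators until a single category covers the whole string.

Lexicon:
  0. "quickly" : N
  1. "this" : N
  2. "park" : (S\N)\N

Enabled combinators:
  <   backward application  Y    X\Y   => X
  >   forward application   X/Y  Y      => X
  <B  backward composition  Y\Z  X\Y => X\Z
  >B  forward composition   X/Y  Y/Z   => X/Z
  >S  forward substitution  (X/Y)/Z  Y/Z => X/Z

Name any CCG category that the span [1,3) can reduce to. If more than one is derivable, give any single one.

[0,3] S   <
  [0,1] "quickly" : N
  [1,3] S\N   <
    [1,2] "this" : N
    [2,3] "park" : (S\N)\N

S\N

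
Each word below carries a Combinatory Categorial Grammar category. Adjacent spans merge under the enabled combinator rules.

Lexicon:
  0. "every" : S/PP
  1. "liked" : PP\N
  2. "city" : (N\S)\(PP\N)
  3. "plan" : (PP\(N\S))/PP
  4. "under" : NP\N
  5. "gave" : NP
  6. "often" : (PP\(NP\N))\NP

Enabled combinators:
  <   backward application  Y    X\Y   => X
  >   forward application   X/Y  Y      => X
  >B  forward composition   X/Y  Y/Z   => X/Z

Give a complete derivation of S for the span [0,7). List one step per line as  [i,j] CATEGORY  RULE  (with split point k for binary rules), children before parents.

[0,7] S   >
  [0,1] "every" : S/PP
  [1,7] PP   <
    [1,3] N\S   <
      [1,2] "liked" : PP\N
      [2,3] "city" : (N\S)\(PP\N)
    [3,7] PP\(N\S)   >
      [3,4] "plan" : (PP\(N\S))/PP
      [4,7] PP   <
        [4,5] "under" : NP\N
        [5,7] PP\(NP\N)   <
          [5,6] "gave" : NP
          [6,7] "often" : (PP\(NP\N))\NP

[0,1] S/PP  lex  "every"
[1,2] PP\N  lex  "liked"
[2,3] (N\S)\(PP\N)  lex  "city"
[1,3] N\S  <  k=2
[3,4] (PP\(N\S))/PP  lex  "plan"
[4,5] NP\N  lex  "under"
[5,6] NP  lex  "gave"
[6,7] (PP\(NP\N))\NP  lex  "often"
[5,7] PP\(NP\N)  <  k=6
[4,7] PP  <  k=5
[3,7] PP\(N\S)  >  k=4
[1,7] PP  <  k=3
[0,7] S  >  k=1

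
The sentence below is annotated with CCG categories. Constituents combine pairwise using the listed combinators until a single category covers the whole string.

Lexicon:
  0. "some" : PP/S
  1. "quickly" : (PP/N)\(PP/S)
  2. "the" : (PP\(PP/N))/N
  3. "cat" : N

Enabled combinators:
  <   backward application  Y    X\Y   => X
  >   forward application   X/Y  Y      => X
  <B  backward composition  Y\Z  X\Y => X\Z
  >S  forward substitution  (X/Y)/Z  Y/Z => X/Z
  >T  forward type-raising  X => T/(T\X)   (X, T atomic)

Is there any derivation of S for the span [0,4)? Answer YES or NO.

PP/S (PP/N)\(PP/S) (PP\(PP/N))/N N
CKY chart[0,4] = {N/(N\PP), NP/(NP\PP), PP, PP/(PP\PP), S/(S\PP)}; S ∉ chart

NO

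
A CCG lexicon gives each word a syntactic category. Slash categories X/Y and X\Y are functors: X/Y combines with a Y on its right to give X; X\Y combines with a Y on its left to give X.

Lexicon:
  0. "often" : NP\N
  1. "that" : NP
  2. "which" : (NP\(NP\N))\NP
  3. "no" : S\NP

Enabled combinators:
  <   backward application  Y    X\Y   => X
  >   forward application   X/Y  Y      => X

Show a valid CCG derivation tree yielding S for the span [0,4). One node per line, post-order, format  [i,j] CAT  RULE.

[0,1] NP\N  lex  "often"
[1,2] NP  lex  "that"
[2,3] (NP\(NP\N))\NP  lex  "which"
[1,3] NP\(NP\N)  <  k=2
[0,3] NP  <  k=1
[3,4] S\NP  lex  "no"
[0,4] S  <  k=3

[0,4] S   <
  [0,3] NP   <
    [0,1] "often" : NP\N
    [1,3] NP\(NP\N)   <
      [1,2] "that" : NP
      [2,3] "which" : (NP\(NP\N))\NP
  [3,4] "no" : S\NP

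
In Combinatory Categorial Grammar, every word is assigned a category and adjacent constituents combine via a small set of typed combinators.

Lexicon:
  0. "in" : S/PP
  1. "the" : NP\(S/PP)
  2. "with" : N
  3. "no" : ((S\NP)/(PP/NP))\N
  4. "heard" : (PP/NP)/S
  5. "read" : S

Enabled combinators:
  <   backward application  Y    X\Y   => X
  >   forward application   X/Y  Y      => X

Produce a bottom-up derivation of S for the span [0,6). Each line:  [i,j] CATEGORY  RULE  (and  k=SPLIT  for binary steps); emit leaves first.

[0,6] S   <
  [0,2] NP   <
    [0,1] "in" : S/PP
    [1,2] "the" : NP\(S/PP)
  [2,6] S\NP   >
    [2,4] (S\NP)/(PP/NP)   <
      [2,3] "with" : N
      [3,4] "no" : ((S\NP)/(PP/NP))\N
    [4,6] PP/NP   >
      [4,5] "heard" : (PP/NP)/S
      [5,6] "read" : S

[0,1] S/PP  lex  "in"
[1,2] NP\(S/PP)  lex  "the"
[0,2] NP  <  k=1
[2,3] N  lex  "with"
[3,4] ((S\NP)/(PP/NP))\N  lex  "no"
[2,4] (S\NP)/(PP/NP)  <  k=3
[4,5] (PP/NP)/S  lex  "heard"
[5,6] S  lex  "read"
[4,6] PP/NP  >  k=5
[2,6] S\NP  >  k=4
[0,6] S  <  k=2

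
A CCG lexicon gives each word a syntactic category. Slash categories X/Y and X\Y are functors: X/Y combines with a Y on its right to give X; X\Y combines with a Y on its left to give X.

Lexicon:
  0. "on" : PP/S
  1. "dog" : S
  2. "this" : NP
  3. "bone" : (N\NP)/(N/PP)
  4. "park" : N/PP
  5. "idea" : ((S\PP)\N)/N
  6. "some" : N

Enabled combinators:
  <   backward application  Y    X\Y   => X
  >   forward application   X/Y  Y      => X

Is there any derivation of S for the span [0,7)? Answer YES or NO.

YES

[0,7] S   <
  [0,2] PP   >
    [0,1] "on" : PP/S
    [1,2] "dog" : S
  [2,7] S\PP   <
    [2,5] N   <
      [2,3] "this" : NP
      [3,5] N\NP   >
        [3,4] "bone" : (N\NP)/(N/PP)
        [4,5] "park" : N/PP
    [5,7] (S\PP)\N   >
      [5,6] "idea" : ((S\PP)\N)/N
      [6,7] "some" : N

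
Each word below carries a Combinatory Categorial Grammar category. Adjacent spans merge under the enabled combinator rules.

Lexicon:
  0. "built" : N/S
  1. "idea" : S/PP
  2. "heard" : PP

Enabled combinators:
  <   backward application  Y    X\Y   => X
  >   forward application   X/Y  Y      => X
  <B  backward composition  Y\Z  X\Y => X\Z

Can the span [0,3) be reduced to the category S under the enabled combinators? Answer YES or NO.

N/S S/PP PP
CKY chart[0,3] = {N}; S ∉ chart

NO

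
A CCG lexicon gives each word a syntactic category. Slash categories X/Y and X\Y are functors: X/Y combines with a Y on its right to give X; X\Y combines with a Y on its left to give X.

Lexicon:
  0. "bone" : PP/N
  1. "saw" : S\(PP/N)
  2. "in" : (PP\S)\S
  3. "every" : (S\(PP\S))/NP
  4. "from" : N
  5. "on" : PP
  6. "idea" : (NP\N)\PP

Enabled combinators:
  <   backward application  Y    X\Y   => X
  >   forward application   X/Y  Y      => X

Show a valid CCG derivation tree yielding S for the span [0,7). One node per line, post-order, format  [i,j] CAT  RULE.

[0,7] S   <
  [0,3] PP\S   <
    [0,2] S   <
      [0,1] "bone" : PP/N
      [1,2] "saw" : S\(PP/N)
    [2,3] "in" : (PP\S)\S
  [3,7] S\(PP\S)   >
    [3,4] "every" : (S\(PP\S))/NP
    [4,7] NP   <
      [4,5] "from" : N
      [5,7] NP\N   <
        [5,6] "on" : PP
        [6,7] "idea" : (NP\N)\PP

[0,1] PP/N  lex  "bone"
[1,2] S\(PP/N)  lex  "saw"
[0,2] S  <  k=1
[2,3] (PP\S)\S  lex  "in"
[0,3] PP\S  <  k=2
[3,4] (S\(PP\S))/NP  lex  "every"
[4,5] N  lex  "from"
[5,6] PP  lex  "on"
[6,7] (NP\N)\PP  lex  "idea"
[5,7] NP\N  <  k=6
[4,7] NP  <  k=5
[3,7] S\(PP\S)  >  k=4
[0,7] S  <  k=3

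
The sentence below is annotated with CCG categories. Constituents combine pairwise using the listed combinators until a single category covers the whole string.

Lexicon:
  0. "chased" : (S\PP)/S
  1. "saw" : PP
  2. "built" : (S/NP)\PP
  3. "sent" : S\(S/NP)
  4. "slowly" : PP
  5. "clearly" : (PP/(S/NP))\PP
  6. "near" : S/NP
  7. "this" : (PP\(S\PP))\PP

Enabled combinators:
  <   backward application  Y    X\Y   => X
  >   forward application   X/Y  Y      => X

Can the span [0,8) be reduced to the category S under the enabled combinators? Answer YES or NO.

NO

(S\PP)/S PP (S/NP)\PP S\(S/NP) PP (PP/(S/NP))\PP S/NP (PP\(S\PP))\PP
CKY chart[0,8] = {PP}; S ∉ chart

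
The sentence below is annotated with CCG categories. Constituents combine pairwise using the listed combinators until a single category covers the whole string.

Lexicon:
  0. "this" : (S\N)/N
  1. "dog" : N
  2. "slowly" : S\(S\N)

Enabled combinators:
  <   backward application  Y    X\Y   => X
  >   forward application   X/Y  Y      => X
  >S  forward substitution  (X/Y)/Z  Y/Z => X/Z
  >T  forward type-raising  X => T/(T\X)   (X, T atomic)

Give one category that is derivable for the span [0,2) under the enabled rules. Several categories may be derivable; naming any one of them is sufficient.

[0,3] S   <
  [0,2] S\N   >
    [0,1] "this" : (S\N)/N
    [1,2] "dog" : N
  [2,3] "slowly" : S\(S\N)

S\N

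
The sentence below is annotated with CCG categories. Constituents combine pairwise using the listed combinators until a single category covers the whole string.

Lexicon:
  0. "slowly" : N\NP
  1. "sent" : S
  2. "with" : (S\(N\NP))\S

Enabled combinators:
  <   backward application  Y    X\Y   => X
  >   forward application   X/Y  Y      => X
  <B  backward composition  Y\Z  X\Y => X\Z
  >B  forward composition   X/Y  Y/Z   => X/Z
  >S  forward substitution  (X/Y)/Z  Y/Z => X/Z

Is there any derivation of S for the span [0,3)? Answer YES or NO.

[0,3] S   <
  [0,1] "slowly" : N\NP
  [1,3] S\(N\NP)   <
    [1,2] "sent" : S
    [2,3] "with" : (S\(N\NP))\S

YES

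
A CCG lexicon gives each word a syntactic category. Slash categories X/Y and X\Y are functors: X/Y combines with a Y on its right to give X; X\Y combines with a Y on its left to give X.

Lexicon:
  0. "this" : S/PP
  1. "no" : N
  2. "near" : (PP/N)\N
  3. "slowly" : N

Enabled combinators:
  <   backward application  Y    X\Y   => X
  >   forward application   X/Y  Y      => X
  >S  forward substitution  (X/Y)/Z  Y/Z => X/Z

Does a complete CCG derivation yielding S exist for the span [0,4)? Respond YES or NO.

[0,4] S   >
  [0,1] "this" : S/PP
  [1,4] PP   >
    [1,3] PP/N   <
      [1,2] "no" : N
      [2,3] "near" : (PP/N)\N
    [3,4] "slowly" : N

YES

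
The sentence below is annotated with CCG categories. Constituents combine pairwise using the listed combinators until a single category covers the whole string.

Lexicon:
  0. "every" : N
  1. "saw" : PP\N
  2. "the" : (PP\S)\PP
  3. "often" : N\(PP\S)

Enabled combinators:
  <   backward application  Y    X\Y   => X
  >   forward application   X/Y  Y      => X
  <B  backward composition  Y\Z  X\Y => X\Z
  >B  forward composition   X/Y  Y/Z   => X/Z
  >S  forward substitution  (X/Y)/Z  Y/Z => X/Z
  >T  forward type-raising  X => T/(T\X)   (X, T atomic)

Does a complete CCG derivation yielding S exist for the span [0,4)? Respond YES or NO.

NO

N PP\N (PP\S)\PP N\(PP\S)
CKY chart[0,4] = {N, N/(N\N), NP/(NP\N), PP/(PP\N), S/(S\N)}; S ∉ chart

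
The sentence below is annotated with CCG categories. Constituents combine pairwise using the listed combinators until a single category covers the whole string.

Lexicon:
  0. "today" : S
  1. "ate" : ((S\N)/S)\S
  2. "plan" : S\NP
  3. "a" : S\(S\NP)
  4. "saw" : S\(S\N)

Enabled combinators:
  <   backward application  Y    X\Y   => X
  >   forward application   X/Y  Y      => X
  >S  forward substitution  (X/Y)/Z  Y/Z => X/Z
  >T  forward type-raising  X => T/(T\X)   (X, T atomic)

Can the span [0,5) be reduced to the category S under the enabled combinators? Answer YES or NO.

[0,5] S   <
  [0,4] S\N   >
    [0,2] (S\N)/S   <
      [0,1] "today" : S
      [1,2] "ate" : ((S\N)/S)\S
    [2,4] S   <
      [2,3] "plan" : S\NP
      [3,4] "a" : S\(S\NP)
  [4,5] "saw" : S\(S\N)

YES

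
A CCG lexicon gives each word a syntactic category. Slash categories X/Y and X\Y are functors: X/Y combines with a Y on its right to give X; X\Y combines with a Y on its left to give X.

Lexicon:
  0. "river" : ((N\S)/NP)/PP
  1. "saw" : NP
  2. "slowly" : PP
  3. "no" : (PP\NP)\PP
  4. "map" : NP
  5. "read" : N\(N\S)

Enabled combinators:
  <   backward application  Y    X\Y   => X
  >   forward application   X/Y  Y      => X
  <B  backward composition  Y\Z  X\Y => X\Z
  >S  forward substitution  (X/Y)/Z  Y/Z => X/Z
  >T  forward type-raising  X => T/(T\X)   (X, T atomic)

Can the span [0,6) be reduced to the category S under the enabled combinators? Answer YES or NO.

NO

((N\S)/NP)/PP NP PP (PP\NP)\PP NP N\(N\S)
CKY chart[0,6] = {N, N/(N\N), NP/(NP\N), PP/(PP\N), S/(S\N)}; S ∉ chart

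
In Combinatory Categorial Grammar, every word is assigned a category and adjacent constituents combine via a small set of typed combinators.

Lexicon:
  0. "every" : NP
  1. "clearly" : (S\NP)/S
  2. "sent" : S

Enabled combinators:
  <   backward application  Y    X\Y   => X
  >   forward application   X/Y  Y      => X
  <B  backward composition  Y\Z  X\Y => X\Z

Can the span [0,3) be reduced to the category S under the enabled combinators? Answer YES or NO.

[0,3] S   <
  [0,1] "every" : NP
  [1,3] S\NP   >
    [1,2] "clearly" : (S\NP)/S
    [2,3] "sent" : S

YES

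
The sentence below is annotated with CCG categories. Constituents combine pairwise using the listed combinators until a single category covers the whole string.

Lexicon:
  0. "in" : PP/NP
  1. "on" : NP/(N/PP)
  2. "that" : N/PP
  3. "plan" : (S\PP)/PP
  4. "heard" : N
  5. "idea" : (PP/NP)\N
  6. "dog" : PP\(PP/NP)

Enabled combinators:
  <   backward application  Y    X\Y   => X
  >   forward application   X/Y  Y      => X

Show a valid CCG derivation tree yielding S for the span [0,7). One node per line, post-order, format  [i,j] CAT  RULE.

[0,7] S   <
  [0,3] PP   >
    [0,1] "in" : PP/NP
    [1,3] NP   >
      [1,2] "on" : NP/(N/PP)
      [2,3] "that" : N/PP
  [3,7] S\PP   >
    [3,4] "plan" : (S\PP)/PP
    [4,7] PP   <
      [4,6] PP/NP   <
        [4,5] "heard" : N
        [5,6] "idea" : (PP/NP)\N
      [6,7] "dog" : PP\(PP/NP)

[0,1] PP/NP  lex  "in"
[1,2] NP/(N/PP)  lex  "on"
[2,3] N/PP  lex  "that"
[1,3] NP  >  k=2
[0,3] PP  >  k=1
[3,4] (S\PP)/PP  lex  "plan"
[4,5] N  lex  "heard"
[5,6] (PP/NP)\N  lex  "idea"
[4,6] PP/NP  <  k=5
[6,7] PP\(PP/NP)  lex  "dog"
[4,7] PP  <  k=6
[3,7] S\PP  >  k=4
[0,7] S  <  k=3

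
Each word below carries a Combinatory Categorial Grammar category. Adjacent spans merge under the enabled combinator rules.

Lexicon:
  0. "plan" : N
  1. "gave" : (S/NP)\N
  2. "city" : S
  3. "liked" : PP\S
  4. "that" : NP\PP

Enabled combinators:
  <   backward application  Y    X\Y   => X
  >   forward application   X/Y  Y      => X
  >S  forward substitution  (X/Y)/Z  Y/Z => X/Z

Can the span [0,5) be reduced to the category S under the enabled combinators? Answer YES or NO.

YES

[0,5] S   >
  [0,2] S/NP   <
    [0,1] "plan" : N
    [1,2] "gave" : (S/NP)\N
  [2,5] NP   <
    [2,4] PP   <
      [2,3] "city" : S
      [3,4] "liked" : PP\S
    [4,5] "that" : NP\PP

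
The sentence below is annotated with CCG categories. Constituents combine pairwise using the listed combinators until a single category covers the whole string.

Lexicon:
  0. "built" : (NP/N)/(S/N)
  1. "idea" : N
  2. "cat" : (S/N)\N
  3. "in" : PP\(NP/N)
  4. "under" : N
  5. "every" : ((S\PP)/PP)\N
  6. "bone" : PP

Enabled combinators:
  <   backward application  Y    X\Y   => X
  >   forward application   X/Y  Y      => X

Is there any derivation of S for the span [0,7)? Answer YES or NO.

[0,7] S   <
  [0,4] PP   <
    [0,3] NP/N   >
      [0,1] "built" : (NP/N)/(S/N)
      [1,3] S/N   <
        [1,2] "idea" : N
        [2,3] "cat" : (S/N)\N
    [3,4] "in" : PP\(NP/N)
  [4,7] S\PP   >
    [4,6] (S\PP)/PP   <
      [4,5] "under" : N
      [5,6] "every" : ((S\PP)/PP)\N
    [6,7] "bone" : PP

YES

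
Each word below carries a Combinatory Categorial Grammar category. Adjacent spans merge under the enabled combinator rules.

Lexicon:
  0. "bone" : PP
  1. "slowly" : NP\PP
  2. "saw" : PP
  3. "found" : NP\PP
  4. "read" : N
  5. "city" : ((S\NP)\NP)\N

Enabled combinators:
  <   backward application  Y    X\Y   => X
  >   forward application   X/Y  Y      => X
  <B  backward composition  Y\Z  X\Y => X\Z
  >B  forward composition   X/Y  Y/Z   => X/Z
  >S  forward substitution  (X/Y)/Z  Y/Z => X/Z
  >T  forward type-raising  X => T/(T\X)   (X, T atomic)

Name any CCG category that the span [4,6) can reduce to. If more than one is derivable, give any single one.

(S\NP)\NP

[0,6] S   <
  [0,2] NP   >
    [0,1] NP/(NP\PP)   >T
      [0,1] "bone" : PP
    [1,2] "slowly" : NP\PP
  [2,6] S\NP   <
    [2,4] NP   <
      [2,3] "saw" : PP
      [3,4] "found" : NP\PP
    [4,6] (S\NP)\NP   <
      [4,5] "read" : N
      [5,6] "city" : ((S\NP)\NP)\N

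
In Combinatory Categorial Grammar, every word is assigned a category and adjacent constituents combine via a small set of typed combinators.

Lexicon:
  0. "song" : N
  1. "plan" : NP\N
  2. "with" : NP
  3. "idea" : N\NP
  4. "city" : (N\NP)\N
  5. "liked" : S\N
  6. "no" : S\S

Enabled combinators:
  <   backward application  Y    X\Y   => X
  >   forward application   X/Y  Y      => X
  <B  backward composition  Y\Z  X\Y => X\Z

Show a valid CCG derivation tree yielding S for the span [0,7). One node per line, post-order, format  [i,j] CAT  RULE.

[0,1] N  lex  "song"
[1,2] NP\N  lex  "plan"
[2,3] NP  lex  "with"
[3,4] N\NP  lex  "idea"
[2,4] N  <  k=3
[4,5] (N\NP)\N  lex  "city"
[2,5] N\NP  <  k=4
[1,5] N\N  <B  k=2
[5,6] S\N  lex  "liked"
[1,6] S\N  <B  k=5
[6,7] S\S  lex  "no"
[1,7] S\N  <B  k=6
[0,7] S  <  k=1

[0,7] S   <
  [0,1] "song" : N
  [1,7] S\N   <B
    [1,6] S\N   <B
      [1,5] N\N   <B
        [1,2] "plan" : NP\N
        [2,5] N\NP   <
          [2,4] N   <
            [2,3] "with" : NP
            [3,4] "idea" : N\NP
          [4,5] "city" : (N\NP)\N
      [5,6] "liked" : S\N
    [6,7] "no" : S\S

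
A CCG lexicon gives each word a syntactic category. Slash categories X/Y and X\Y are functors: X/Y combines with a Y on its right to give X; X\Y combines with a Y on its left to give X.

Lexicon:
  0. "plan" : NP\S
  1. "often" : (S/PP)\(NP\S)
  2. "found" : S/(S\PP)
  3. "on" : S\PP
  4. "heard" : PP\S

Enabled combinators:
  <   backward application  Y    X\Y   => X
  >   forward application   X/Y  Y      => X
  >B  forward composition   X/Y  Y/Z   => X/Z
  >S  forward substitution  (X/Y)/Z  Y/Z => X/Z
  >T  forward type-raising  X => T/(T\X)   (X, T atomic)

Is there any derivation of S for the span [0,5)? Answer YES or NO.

YES

[0,5] S   >
  [0,2] S/PP   <
    [0,1] "plan" : NP\S
    [1,2] "often" : (S/PP)\(NP\S)
  [2,5] PP   <
    [2,4] S   >
      [2,3] "found" : S/(S\PP)
      [3,4] "on" : S\PP
    [4,5] "heard" : PP\S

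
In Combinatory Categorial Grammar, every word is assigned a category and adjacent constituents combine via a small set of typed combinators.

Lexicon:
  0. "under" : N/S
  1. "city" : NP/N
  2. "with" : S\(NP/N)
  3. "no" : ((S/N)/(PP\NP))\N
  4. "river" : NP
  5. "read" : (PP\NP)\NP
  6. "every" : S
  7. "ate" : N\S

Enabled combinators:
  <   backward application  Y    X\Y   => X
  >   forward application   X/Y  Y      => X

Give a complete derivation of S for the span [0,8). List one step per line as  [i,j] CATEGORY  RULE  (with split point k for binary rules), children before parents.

[0,1] N/S  lex  "under"
[1,2] NP/N  lex  "city"
[2,3] S\(NP/N)  lex  "with"
[1,3] S  <  k=2
[0,3] N  >  k=1
[3,4] ((S/N)/(PP\NP))\N  lex  "no"
[0,4] (S/N)/(PP\NP)  <  k=3
[4,5] NP  lex  "river"
[5,6] (PP\NP)\NP  lex  "read"
[4,6] PP\NP  <  k=5
[0,6] S/N  >  k=4
[6,7] S  lex  "every"
[7,8] N\S  lex  "ate"
[6,8] N  <  k=7
[0,8] S  >  k=6

[0,8] S   >
  [0,6] S/N   >
    [0,4] (S/N)/(PP\NP)   <
      [0,3] N   >
        [0,1] "under" : N/S
        [1,3] S   <
          [1,2] "city" : NP/N
          [2,3] "with" : S\(NP/N)
      [3,4] "no" : ((S/N)/(PP\NP))\N
    [4,6] PP\NP   <
      [4,5] "river" : NP
      [5,6] "read" : (PP\NP)\NP
  [6,8] N   <
    [6,7] "every" : S
    [7,8] "ate" : N\S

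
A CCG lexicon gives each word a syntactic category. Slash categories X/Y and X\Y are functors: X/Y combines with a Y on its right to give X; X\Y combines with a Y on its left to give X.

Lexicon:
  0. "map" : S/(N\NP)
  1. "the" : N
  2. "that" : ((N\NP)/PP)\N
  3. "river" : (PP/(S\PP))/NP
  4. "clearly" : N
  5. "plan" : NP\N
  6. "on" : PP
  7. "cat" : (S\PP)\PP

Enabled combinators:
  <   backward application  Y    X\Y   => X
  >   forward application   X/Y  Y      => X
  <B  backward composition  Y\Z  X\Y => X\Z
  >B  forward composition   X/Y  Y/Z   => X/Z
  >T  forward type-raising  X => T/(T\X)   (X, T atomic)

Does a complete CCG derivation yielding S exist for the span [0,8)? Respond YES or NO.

[0,8] S   >
  [0,3] S/PP   >B
    [0,1] "map" : S/(N\NP)
    [1,3] (N\NP)/PP   <
      [1,2] "the" : N
      [2,3] "that" : ((N\NP)/PP)\N
  [3,8] PP   >
    [3,6] PP/(S\PP)   >
      [3,4] "river" : (PP/(S\PP))/NP
      [4,6] NP   <
        [4,5] "clearly" : N
        [5,6] "plan" : NP\N
    [6,8] S\PP   <
      [6,7] "on" : PP
      [7,8] "cat" : (S\PP)\PP

YES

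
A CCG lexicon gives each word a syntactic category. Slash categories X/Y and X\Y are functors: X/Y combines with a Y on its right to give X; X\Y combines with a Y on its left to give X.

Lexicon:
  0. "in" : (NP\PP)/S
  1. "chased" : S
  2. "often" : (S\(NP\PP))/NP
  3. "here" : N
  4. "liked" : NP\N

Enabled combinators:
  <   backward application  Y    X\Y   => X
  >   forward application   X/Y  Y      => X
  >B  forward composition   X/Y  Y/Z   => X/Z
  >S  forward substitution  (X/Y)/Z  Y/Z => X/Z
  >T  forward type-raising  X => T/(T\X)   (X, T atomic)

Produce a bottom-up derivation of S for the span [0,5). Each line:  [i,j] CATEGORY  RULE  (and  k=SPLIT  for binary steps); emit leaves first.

[0,5] S   <
  [0,2] NP\PP   >
    [0,1] "in" : (NP\PP)/S
    [1,2] "chased" : S
  [2,5] S\(NP\PP)   >
    [2,3] "often" : (S\(NP\PP))/NP
    [3,5] NP   <
      [3,4] "here" : N
      [4,5] "liked" : NP\N

[0,1] (NP\PP)/S  lex  "in"
[1,2] S  lex  "chased"
[0,2] NP\PP  >  k=1
[2,3] (S\(NP\PP))/NP  lex  "often"
[3,4] N  lex  "here"
[4,5] NP\N  lex  "liked"
[3,5] NP  <  k=4
[2,5] S\(NP\PP)  >  k=3
[0,5] S  <  k=2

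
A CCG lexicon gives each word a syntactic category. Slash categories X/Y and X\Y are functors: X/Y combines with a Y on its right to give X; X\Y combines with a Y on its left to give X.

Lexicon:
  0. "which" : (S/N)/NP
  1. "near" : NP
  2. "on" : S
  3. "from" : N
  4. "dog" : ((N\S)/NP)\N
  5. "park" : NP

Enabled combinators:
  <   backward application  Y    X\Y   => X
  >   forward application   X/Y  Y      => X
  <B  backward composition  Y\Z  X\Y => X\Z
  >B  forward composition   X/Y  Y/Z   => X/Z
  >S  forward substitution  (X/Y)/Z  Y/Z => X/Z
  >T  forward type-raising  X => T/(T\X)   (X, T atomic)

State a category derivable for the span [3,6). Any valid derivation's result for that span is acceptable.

[0,6] S   >
  [0,2] S/N   >
    [0,1] "which" : (S/N)/NP
    [1,2] "near" : NP
  [2,6] N   <
    [2,3] "on" : S
    [3,6] N\S   >
      [3,5] (N\S)/NP   <
        [3,4] "from" : N
        [4,5] "dog" : ((N\S)/NP)\N
      [5,6] "park" : NP

N\S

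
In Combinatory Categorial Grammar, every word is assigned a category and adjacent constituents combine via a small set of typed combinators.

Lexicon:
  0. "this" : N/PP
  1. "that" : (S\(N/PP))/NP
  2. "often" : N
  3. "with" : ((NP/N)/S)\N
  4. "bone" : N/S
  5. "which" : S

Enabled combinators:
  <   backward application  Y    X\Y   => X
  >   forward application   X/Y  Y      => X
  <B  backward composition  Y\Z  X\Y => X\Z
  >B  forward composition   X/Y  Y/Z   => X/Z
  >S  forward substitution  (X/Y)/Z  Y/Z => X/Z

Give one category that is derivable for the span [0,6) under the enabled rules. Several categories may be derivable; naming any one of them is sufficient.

[0,6] S   <
  [0,1] "this" : N/PP
  [1,6] S\(N/PP)   >
    [1,2] "that" : (S\(N/PP))/NP
    [2,6] NP   >
      [2,5] NP/S   >S
        [2,4] (NP/N)/S   <
          [2,3] "often" : N
          [3,4] "with" : ((NP/N)/S)\N
        [4,5] "bone" : N/S
      [5,6] "which" : S

S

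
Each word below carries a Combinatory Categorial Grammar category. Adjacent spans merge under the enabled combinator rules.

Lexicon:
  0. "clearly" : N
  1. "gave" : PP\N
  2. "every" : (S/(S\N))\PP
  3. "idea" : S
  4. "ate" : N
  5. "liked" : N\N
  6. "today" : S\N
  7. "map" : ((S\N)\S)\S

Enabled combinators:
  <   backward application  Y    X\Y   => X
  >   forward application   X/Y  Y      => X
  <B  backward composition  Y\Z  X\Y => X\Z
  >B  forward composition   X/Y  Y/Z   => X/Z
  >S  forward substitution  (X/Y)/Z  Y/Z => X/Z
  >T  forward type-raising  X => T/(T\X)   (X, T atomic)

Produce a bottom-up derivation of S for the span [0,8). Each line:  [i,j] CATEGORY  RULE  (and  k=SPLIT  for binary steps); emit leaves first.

[0,1] N  lex  "clearly"
[1,2] PP\N  lex  "gave"
[0,2] PP  <  k=1
[2,3] (S/(S\N))\PP  lex  "every"
[0,3] S/(S\N)  <  k=2
[3,4] S  lex  "idea"
[4,5] N  lex  "ate"
[4,5] S/(S\N)  >T
[5,6] N\N  lex  "liked"
[6,7] S\N  lex  "today"
[5,7] S\N  <B  k=6
[4,7] S  >  k=5
[7,8] ((S\N)\S)\S  lex  "map"
[4,8] (S\N)\S  <  k=7
[3,8] S\N  <  k=4
[0,8] S  >  k=3

[0,8] S   >
  [0,3] S/(S\N)   <
    [0,2] PP   <
      [0,1] "clearly" : N
      [1,2] "gave" : PP\N
    [2,3] "every" : (S/(S\N))\PP
  [3,8] S\N   <
    [3,4] "idea" : S
    [4,8] (S\N)\S   <
      [4,7] S   >
        [4,5] S/(S\N)   >T
          [4,5] "ate" : N
        [5,7] S\N   <B
          [5,6] "liked" : N\N
          [6,7] "today" : S\N
      [7,8] "map" : ((S\N)\S)\S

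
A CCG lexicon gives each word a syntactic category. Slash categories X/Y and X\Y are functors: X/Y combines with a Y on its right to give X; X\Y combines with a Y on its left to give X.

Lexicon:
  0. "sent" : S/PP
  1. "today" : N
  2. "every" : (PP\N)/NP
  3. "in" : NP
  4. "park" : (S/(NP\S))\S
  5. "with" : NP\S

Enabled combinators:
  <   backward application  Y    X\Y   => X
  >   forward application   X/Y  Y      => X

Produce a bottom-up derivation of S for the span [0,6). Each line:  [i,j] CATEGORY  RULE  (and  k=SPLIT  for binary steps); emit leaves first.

[0,1] S/PP  lex  "sent"
[1,2] N  lex  "today"
[2,3] (PP\N)/NP  lex  "every"
[3,4] NP  lex  "in"
[2,4] PP\N  >  k=3
[1,4] PP  <  k=2
[0,4] S  >  k=1
[4,5] (S/(NP\S))\S  lex  "park"
[0,5] S/(NP\S)  <  k=4
[5,6] NP\S  lex  "with"
[0,6] S  >  k=5

[0,6] S   >
  [0,5] S/(NP\S)   <
    [0,4] S   >
      [0,1] "sent" : S/PP
      [1,4] PP   <
        [1,2] "today" : N
        [2,4] PP\N   >
          [2,3] "every" : (PP\N)/NP
          [3,4] "in" : NP
    [4,5] "park" : (S/(NP\S))\S
  [5,6] "with" : NP\S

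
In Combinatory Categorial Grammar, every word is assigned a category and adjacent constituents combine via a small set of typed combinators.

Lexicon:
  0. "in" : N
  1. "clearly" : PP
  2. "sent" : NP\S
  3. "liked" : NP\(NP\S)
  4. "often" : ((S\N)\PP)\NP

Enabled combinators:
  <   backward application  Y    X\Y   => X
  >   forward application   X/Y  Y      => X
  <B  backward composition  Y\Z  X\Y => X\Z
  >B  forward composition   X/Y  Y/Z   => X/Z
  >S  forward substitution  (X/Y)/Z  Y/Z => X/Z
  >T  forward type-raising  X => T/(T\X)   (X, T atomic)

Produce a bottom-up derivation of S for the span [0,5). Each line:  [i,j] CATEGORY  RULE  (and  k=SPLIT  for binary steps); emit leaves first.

[0,5] S   <
  [0,1] "in" : N
  [1,5] S\N   <
    [1,2] "clearly" : PP
    [2,5] (S\N)\PP   <
      [2,4] NP   <
        [2,3] "sent" : NP\S
        [3,4] "liked" : NP\(NP\S)
      [4,5] "often" : ((S\N)\PP)\NP

[0,1] N  lex  "in"
[1,2] PP  lex  "clearly"
[2,3] NP\S  lex  "sent"
[3,4] NP\(NP\S)  lex  "liked"
[2,4] NP  <  k=3
[4,5] ((S\N)\PP)\NP  lex  "often"
[2,5] (S\N)\PP  <  k=4
[1,5] S\N  <  k=2
[0,5] S  <  k=1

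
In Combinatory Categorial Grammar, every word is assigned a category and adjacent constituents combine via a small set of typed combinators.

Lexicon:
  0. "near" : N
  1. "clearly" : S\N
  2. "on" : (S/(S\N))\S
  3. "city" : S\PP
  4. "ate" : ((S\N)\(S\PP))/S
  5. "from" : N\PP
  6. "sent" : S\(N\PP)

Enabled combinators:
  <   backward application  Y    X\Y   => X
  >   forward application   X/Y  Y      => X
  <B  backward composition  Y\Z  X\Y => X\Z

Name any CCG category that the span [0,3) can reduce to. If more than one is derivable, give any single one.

S/(S\N)

[0,7] S   >
  [0,3] S/(S\N)   <
    [0,2] S   <
      [0,1] "near" : N
      [1,2] "clearly" : S\N
    [2,3] "on" : (S/(S\N))\S
  [3,7] S\N   <
    [3,4] "city" : S\PP
    [4,7] (S\N)\(S\PP)   >
      [4,5] "ate" : ((S\N)\(S\PP))/S
      [5,7] S   <
        [5,6] "from" : N\PP
        [6,7] "sent" : S\(N\PP)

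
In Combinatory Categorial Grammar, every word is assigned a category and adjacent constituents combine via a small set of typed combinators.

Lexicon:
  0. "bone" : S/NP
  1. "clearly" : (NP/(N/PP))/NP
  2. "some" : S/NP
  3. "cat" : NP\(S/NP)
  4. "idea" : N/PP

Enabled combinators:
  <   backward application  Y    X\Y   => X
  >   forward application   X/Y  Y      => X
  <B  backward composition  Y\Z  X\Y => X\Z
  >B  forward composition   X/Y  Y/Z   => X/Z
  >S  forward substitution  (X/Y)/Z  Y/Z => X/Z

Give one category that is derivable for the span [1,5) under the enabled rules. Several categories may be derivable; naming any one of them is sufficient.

[0,5] S   >
  [0,1] "bone" : S/NP
  [1,5] NP   >
    [1,4] NP/(N/PP)   >
      [1,2] "clearly" : (NP/(N/PP))/NP
      [2,4] NP   <
        [2,3] "some" : S/NP
        [3,4] "cat" : NP\(S/NP)
    [4,5] "idea" : N/PP

NP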